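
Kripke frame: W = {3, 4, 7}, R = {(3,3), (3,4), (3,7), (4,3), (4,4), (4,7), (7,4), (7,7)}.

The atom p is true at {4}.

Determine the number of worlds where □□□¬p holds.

3: successors {3, 4, 7}; □□¬p there: 3:F, 4:F, 7:F. ✗
4: successors {3, 4, 7}; □□¬p there: 3:F, 4:F, 7:F. ✗
7: successors {4, 7}; □□¬p there: 4:F, 7:F. ✗
Satisfying worlds: ∅.

0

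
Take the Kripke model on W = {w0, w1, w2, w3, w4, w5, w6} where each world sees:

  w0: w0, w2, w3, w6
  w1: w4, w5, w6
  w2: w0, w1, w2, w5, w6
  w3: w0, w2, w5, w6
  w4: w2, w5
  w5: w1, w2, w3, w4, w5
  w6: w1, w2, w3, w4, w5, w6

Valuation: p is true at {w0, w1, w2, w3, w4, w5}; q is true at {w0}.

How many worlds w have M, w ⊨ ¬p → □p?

w0: ¬p is F, □p is F. ✓
w1: ¬p is F, □p is F. ✓
w2: ¬p is F, □p is F. ✓
w3: ¬p is F, □p is F. ✓
w4: ¬p is F, □p is T. ✓
w5: ¬p is F, □p is T. ✓
w6: ¬p is T, □p is F. ✗
Satisfying worlds: {w0, w1, w2, w3, w4, w5}.

6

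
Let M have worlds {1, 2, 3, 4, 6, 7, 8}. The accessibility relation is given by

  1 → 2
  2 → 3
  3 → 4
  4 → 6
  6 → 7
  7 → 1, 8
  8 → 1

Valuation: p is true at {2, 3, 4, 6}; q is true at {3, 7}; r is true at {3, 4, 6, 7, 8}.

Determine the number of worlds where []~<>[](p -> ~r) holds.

3

1: successors {2}; ~<>[](p -> ~r) there: 2:T. ✓
2: successors {3}; ~<>[](p -> ~r) there: 3:T. ✓
3: successors {4}; ~<>[](p -> ~r) there: 4:F. ✗
4: successors {6}; ~<>[](p -> ~r) there: 6:F. ✗
6: successors {7}; ~<>[](p -> ~r) there: 7:F. ✗
7: successors {1, 8}; ~<>[](p -> ~r) there: 1:T, 8:F. ✗
8: successors {1}; ~<>[](p -> ~r) there: 1:T. ✓
Satisfying worlds: {1, 2, 8}.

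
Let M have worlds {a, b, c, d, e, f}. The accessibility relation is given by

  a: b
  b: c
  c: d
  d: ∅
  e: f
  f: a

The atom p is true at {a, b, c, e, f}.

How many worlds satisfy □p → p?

5

a: □p is T, p is T. ✓
b: □p is T, p is T. ✓
c: □p is F, p is T. ✓
d: □p is T, p is F. ✗
e: □p is T, p is T. ✓
f: □p is T, p is T. ✓
Satisfying worlds: {a, b, c, e, f}.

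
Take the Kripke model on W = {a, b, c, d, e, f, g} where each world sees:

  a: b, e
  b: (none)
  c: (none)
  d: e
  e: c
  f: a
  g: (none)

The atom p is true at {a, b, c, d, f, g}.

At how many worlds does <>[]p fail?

a: successors {b, e}; []p there: b:T, e:T. ✓
b: no successors, so <>[]p fails. ✗
c: no successors, so <>[]p fails. ✗
d: successors {e}; []p there: e:T. ✓
e: successors {c}; []p there: c:T. ✓
f: successors {a}; []p there: a:F. ✗
g: no successors, so <>[]p fails. ✗
Satisfying worlds: {a, d, e}.
So <>[]p fails at the other 4 worlds.

4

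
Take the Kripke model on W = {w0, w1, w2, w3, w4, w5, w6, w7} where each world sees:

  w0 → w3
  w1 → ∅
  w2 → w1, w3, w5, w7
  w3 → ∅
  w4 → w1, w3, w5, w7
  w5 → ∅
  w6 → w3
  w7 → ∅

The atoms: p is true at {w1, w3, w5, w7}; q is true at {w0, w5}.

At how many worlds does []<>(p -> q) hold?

4

w0: successors {w3}; <>(p -> q) there: w3:F. ✗
w1: no successors, so []<>(p -> q) holds vacuously. ✓
w2: successors {w1, w3, w5, w7}; <>(p -> q) there: w1:F, w3:F, w5:F, w7:F. ✗
w3: no successors, so []<>(p -> q) holds vacuously. ✓
w4: successors {w1, w3, w5, w7}; <>(p -> q) there: w1:F, w3:F, w5:F, w7:F. ✗
w5: no successors, so []<>(p -> q) holds vacuously. ✓
w6: successors {w3}; <>(p -> q) there: w3:F. ✗
w7: no successors, so []<>(p -> q) holds vacuously. ✓
Satisfying worlds: {w1, w3, w5, w7}.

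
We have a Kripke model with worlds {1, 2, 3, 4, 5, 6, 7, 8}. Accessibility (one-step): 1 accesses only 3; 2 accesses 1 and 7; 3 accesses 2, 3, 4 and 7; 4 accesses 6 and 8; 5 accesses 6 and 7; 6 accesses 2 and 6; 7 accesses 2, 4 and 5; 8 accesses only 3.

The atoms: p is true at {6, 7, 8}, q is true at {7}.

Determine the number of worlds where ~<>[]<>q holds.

6

1: <>[]<>q is F. ✓
2: <>[]<>q is T. ✗
3: <>[]<>q is F. ✓
4: <>[]<>q is T. ✗
5: <>[]<>q is F. ✓
6: <>[]<>q is F. ✓
7: <>[]<>q is F. ✓
8: <>[]<>q is F. ✓
Satisfying worlds: {1, 3, 5, 6, 7, 8}.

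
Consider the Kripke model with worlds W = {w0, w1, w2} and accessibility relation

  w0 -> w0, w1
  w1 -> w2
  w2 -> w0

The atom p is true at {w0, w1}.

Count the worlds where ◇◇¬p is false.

w0: successors {w0, w1}; ◇¬p there: w0:F, w1:T. ✓
w1: successors {w2}; ◇¬p there: w2:F. ✗
w2: successors {w0}; ◇¬p there: w0:F. ✗
Satisfying worlds: {w0}.
So ◇◇¬p fails at the other 2 worlds.

2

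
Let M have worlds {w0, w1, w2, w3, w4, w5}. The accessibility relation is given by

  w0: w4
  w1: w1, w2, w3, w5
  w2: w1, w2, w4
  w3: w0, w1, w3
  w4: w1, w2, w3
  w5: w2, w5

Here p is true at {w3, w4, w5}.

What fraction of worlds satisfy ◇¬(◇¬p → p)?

w0: successors {w4}; ¬(◇¬p → p) there: w4:F. ✗
w1: successors {w1, w2, w3, w5}; ¬(◇¬p → p) there: w1:T, w2:T, w3:F, w5:F. ✓
w2: successors {w1, w2, w4}; ¬(◇¬p → p) there: w1:T, w2:T, w4:F. ✓
w3: successors {w0, w1, w3}; ¬(◇¬p → p) there: w0:F, w1:T, w3:F. ✓
w4: successors {w1, w2, w3}; ¬(◇¬p → p) there: w1:T, w2:T, w3:F. ✓
w5: successors {w2, w5}; ¬(◇¬p → p) there: w2:T, w5:F. ✓
That's 5 of 6 worlds, so 5/6.

5/6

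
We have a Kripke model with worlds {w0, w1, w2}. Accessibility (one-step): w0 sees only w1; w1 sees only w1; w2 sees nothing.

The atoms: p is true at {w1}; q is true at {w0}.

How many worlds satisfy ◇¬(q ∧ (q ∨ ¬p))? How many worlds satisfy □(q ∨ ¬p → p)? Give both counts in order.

For ◇¬(q ∧ (q ∨ ¬p)):
w0: successors {w1}; ¬(q ∧ (q ∨ ¬p)) there: w1:T. ✓
w1: successors {w1}; ¬(q ∧ (q ∨ ¬p)) there: w1:T. ✓
w2: no successors, so ◇¬(q ∧ (q ∨ ¬p)) fails. ✗
— 2 worlds.
For □(q ∨ ¬p → p):
w0: successors {w1}; q ∨ ¬p → p there: w1:T. ✓
w1: successors {w1}; q ∨ ¬p → p there: w1:T. ✓
w2: no successors, so □(q ∨ ¬p → p) holds vacuously. ✓
— 3 worlds.

2 and 3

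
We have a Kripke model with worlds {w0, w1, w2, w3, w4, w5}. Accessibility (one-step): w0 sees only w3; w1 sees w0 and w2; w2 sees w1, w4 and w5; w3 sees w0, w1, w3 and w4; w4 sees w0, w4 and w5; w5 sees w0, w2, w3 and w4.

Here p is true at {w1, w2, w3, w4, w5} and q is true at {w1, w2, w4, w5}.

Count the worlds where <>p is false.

0

w0: successors {w3}; p there: w3:T. ✓
w1: successors {w0, w2}; p there: w0:F, w2:T. ✓
w2: successors {w1, w4, w5}; p there: w1:T, w4:T, w5:T. ✓
w3: successors {w0, w1, w3, w4}; p there: w0:F, w1:T, w3:T, w4:T. ✓
w4: successors {w0, w4, w5}; p there: w0:F, w4:T, w5:T. ✓
w5: successors {w0, w2, w3, w4}; p there: w0:F, w2:T, w3:T, w4:T. ✓
Satisfying worlds: {w0, w1, w2, w3, w4, w5}.
So <>p fails at the other 0 worlds.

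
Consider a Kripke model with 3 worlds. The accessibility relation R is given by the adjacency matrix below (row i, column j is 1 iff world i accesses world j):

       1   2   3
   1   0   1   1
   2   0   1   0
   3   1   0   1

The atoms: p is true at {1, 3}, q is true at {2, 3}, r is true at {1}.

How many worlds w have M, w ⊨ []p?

1

1: successors {2, 3}; p there: 2:F, 3:T. ✗
2: successors {2}; p there: 2:F. ✗
3: successors {1, 3}; p there: 1:T, 3:T. ✓
Satisfying worlds: {3}.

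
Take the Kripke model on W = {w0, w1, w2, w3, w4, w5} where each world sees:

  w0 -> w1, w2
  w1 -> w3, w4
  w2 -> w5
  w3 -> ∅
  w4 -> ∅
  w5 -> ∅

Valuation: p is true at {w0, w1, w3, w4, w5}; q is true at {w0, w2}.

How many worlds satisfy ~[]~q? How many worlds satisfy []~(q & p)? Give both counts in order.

1 and 6

For ~[]~q:
w0: []~q is F. ✓
w1: []~q is T. ✗
w2: []~q is T. ✗
w3: []~q is T. ✗
w4: []~q is T. ✗
w5: []~q is T. ✗
— 1 world.
For []~(q & p):
w0: successors {w1, w2}; ~(q & p) there: w1:T, w2:T. ✓
w1: successors {w3, w4}; ~(q & p) there: w3:T, w4:T. ✓
w2: successors {w5}; ~(q & p) there: w5:T. ✓
w3: no successors, so []~(q & p) holds vacuously. ✓
w4: no successors, so []~(q & p) holds vacuously. ✓
w5: no successors, so []~(q & p) holds vacuously. ✓
— 6 worlds.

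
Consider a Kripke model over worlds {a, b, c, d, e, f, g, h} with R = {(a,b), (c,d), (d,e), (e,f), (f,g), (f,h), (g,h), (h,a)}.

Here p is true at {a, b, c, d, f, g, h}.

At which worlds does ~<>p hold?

{b, d}

a: <>p is T. ✗
b: <>p is F. ✓
c: <>p is T. ✗
d: <>p is F. ✓
e: <>p is T. ✗
f: <>p is T. ✗
g: <>p is T. ✗
h: <>p is T. ✗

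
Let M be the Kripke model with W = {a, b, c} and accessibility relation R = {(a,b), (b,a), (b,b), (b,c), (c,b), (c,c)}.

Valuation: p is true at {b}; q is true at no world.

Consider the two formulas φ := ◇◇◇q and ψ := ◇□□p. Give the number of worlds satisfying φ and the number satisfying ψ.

For ◇◇◇q:
a: successors {b}; ◇◇q there: b:F. ✗
b: successors {a, b, c}; ◇◇q there: a:F, b:F, c:F. ✗
c: successors {b, c}; ◇◇q there: b:F, c:F. ✗
— 0 worlds.
For ◇□□p:
a: successors {b}; □□p there: b:F. ✗
b: successors {a, b, c}; □□p there: a:F, b:F, c:F. ✗
c: successors {b, c}; □□p there: b:F, c:F. ✗
— 0 worlds.

0 and 0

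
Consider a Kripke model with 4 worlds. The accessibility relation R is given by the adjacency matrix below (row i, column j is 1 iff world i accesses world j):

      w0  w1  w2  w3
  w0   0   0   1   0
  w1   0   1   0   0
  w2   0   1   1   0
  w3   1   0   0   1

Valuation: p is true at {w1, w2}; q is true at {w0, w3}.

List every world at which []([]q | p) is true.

w0: successors {w2}; []q | p there: w2:T. ✓
w1: successors {w1}; []q | p there: w1:T. ✓
w2: successors {w1, w2}; []q | p there: w1:T, w2:T. ✓
w3: successors {w0, w3}; []q | p there: w0:F, w3:T. ✗

{w0, w1, w2}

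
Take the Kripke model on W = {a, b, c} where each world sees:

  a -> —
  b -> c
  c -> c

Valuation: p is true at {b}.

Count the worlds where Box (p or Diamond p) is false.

2

a: no successors, so Box (p or Diamond p) holds vacuously. ✓
b: successors {c}; p or Diamond p there: c:F. ✗
c: successors {c}; p or Diamond p there: c:F. ✗
Satisfying worlds: {a}.
So Box (p or Diamond p) fails at the other 2 worlds.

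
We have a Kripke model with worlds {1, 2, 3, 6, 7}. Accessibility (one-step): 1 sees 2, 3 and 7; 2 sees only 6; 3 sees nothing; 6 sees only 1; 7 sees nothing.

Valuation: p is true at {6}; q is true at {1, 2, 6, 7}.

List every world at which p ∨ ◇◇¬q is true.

1: p is F, ◇◇¬q is F. ✗
2: p is F, ◇◇¬q is F. ✗
3: p is F, ◇◇¬q is F. ✗
6: p is T, ◇◇¬q is T. ✓
7: p is F, ◇◇¬q is F. ✗

{6}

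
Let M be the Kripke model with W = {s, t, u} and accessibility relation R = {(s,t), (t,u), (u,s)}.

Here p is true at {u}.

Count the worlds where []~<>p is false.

s: successors {t}; ~<>p there: t:F. ✗
t: successors {u}; ~<>p there: u:T. ✓
u: successors {s}; ~<>p there: s:T. ✓
Satisfying worlds: {t, u}.
So []~<>p fails at the other 1 world.

1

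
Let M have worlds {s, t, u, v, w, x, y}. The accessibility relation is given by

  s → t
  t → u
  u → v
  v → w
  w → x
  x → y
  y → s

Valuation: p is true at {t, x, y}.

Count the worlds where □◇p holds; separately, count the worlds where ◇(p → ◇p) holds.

For □◇p:
s: successors {t}; ◇p there: t:F. ✗
t: successors {u}; ◇p there: u:F. ✗
u: successors {v}; ◇p there: v:F. ✗
v: successors {w}; ◇p there: w:T. ✓
w: successors {x}; ◇p there: x:T. ✓
x: successors {y}; ◇p there: y:F. ✗
y: successors {s}; ◇p there: s:T. ✓
— 3 worlds.
For ◇(p → ◇p):
s: successors {t}; p → ◇p there: t:F. ✗
t: successors {u}; p → ◇p there: u:T. ✓
u: successors {v}; p → ◇p there: v:T. ✓
v: successors {w}; p → ◇p there: w:T. ✓
w: successors {x}; p → ◇p there: x:T. ✓
x: successors {y}; p → ◇p there: y:F. ✗
y: successors {s}; p → ◇p there: s:T. ✓
— 5 worlds.

3 and 5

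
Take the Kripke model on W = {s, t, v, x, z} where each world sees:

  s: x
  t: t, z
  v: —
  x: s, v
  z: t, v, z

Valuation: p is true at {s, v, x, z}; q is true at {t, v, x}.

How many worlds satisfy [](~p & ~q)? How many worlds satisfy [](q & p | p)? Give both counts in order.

For [](~p & ~q):
s: successors {x}; ~p & ~q there: x:F. ✗
t: successors {t, z}; ~p & ~q there: t:F, z:F. ✗
v: no successors, so [](~p & ~q) holds vacuously. ✓
x: successors {s, v}; ~p & ~q there: s:F, v:F. ✗
z: successors {t, v, z}; ~p & ~q there: t:F, v:F, z:F. ✗
— 1 world.
For [](q & p | p):
s: successors {x}; q & p | p there: x:T. ✓
t: successors {t, z}; q & p | p there: t:F, z:T. ✗
v: no successors, so [](q & p | p) holds vacuously. ✓
x: successors {s, v}; q & p | p there: s:T, v:T. ✓
z: successors {t, v, z}; q & p | p there: t:F, v:T, z:T. ✗
— 3 worlds.

1 and 3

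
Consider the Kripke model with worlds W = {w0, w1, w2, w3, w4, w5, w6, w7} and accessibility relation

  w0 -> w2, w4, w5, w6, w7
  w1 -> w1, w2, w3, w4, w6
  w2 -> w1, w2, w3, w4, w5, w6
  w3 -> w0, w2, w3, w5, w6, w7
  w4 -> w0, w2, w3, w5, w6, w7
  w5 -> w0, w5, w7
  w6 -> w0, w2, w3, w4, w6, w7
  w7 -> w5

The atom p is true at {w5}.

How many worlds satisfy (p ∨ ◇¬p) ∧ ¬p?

w0: p ∨ ◇¬p is T, ¬p is T. ✓
w1: p ∨ ◇¬p is T, ¬p is T. ✓
w2: p ∨ ◇¬p is T, ¬p is T. ✓
w3: p ∨ ◇¬p is T, ¬p is T. ✓
w4: p ∨ ◇¬p is T, ¬p is T. ✓
w5: p ∨ ◇¬p is T, ¬p is F. ✗
w6: p ∨ ◇¬p is T, ¬p is T. ✓
w7: p ∨ ◇¬p is F, ¬p is T. ✗
Satisfying worlds: {w0, w1, w2, w3, w4, w6}.

6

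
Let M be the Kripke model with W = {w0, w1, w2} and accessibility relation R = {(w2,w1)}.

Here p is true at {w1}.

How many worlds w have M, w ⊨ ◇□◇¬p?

w0: no successors, so ◇□◇¬p fails. ✗
w1: no successors, so ◇□◇¬p fails. ✗
w2: successors {w1}; □◇¬p there: w1:T. ✓
Satisfying worlds: {w2}.

1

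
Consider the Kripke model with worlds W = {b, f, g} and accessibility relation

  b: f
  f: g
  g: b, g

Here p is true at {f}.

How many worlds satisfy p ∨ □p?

b: p is F, □p is T. ✓
f: p is T, □p is F. ✓
g: p is F, □p is F. ✗
Satisfying worlds: {b, f}.

2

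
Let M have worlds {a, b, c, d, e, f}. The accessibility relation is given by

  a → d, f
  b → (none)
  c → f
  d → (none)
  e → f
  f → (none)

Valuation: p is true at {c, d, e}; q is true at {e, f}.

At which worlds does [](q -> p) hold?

{b, d, f}

a: successors {d, f}; q -> p there: d:T, f:F. ✗
b: no successors, so [](q -> p) holds vacuously. ✓
c: successors {f}; q -> p there: f:F. ✗
d: no successors, so [](q -> p) holds vacuously. ✓
e: successors {f}; q -> p there: f:F. ✗
f: no successors, so [](q -> p) holds vacuously. ✓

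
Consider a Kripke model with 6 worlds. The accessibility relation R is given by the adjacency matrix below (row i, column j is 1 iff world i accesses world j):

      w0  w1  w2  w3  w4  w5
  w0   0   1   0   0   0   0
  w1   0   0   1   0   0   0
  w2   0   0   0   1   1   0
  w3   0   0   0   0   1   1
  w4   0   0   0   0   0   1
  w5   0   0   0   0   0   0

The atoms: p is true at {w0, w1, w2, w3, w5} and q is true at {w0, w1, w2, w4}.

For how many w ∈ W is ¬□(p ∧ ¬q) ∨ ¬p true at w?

5

w0: ¬□(p ∧ ¬q) is T, ¬p is F. ✓
w1: ¬□(p ∧ ¬q) is T, ¬p is F. ✓
w2: ¬□(p ∧ ¬q) is T, ¬p is F. ✓
w3: ¬□(p ∧ ¬q) is T, ¬p is F. ✓
w4: ¬□(p ∧ ¬q) is F, ¬p is T. ✓
w5: ¬□(p ∧ ¬q) is F, ¬p is F. ✗
Satisfying worlds: {w0, w1, w2, w3, w4}.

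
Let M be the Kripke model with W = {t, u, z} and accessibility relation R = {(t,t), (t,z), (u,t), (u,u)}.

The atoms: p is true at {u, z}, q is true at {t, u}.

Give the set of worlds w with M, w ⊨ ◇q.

{t, u}

t: successors {t, z}; q there: t:T, z:F. ✓
u: successors {t, u}; q there: t:T, u:T. ✓
z: no successors, so ◇q fails. ✗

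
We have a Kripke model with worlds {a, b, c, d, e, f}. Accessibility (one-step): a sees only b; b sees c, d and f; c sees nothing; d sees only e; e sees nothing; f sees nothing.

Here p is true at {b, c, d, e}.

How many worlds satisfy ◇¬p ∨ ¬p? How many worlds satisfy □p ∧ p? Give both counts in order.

3 and 3

For ◇¬p ∨ ¬p:
a: ◇¬p is F, ¬p is T. ✓
b: ◇¬p is T, ¬p is F. ✓
c: ◇¬p is F, ¬p is F. ✗
d: ◇¬p is F, ¬p is F. ✗
e: ◇¬p is F, ¬p is F. ✗
f: ◇¬p is F, ¬p is T. ✓
— 3 worlds.
For □p ∧ p:
a: □p is T, p is F. ✗
b: □p is F, p is T. ✗
c: □p is T, p is T. ✓
d: □p is T, p is T. ✓
e: □p is T, p is T. ✓
f: □p is T, p is F. ✗
— 3 worlds.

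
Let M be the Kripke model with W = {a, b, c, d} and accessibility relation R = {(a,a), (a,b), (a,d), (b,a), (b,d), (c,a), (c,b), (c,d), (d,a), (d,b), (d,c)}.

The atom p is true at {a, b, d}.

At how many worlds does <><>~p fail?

1

a: successors {a, b, d}; <>~p there: a:F, b:F, d:T. ✓
b: successors {a, d}; <>~p there: a:F, d:T. ✓
c: successors {a, b, d}; <>~p there: a:F, b:F, d:T. ✓
d: successors {a, b, c}; <>~p there: a:F, b:F, c:F. ✗
Satisfying worlds: {a, b, c}.
So <><>~p fails at the other 1 world.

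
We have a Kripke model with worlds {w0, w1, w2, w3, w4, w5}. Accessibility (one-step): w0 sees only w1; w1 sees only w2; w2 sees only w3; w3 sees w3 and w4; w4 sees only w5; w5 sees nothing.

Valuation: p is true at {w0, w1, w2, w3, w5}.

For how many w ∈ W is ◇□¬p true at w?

1

w0: successors {w1}; □¬p there: w1:F. ✗
w1: successors {w2}; □¬p there: w2:F. ✗
w2: successors {w3}; □¬p there: w3:F. ✗
w3: successors {w3, w4}; □¬p there: w3:F, w4:F. ✗
w4: successors {w5}; □¬p there: w5:T. ✓
w5: no successors, so ◇□¬p fails. ✗
Satisfying worlds: {w4}.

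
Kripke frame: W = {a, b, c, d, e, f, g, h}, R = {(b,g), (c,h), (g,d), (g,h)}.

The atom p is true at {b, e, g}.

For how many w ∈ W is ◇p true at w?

a: no successors, so ◇p fails. ✗
b: successors {g}; p there: g:T. ✓
c: successors {h}; p there: h:F. ✗
d: no successors, so ◇p fails. ✗
e: no successors, so ◇p fails. ✗
f: no successors, so ◇p fails. ✗
g: successors {d, h}; p there: d:F, h:F. ✗
h: no successors, so ◇p fails. ✗
Satisfying worlds: {b}.

1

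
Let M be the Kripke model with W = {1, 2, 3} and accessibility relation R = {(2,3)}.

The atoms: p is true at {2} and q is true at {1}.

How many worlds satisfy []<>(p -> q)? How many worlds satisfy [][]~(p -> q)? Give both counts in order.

2 and 3

For []<>(p -> q):
1: no successors, so []<>(p -> q) holds vacuously. ✓
2: successors {3}; <>(p -> q) there: 3:F. ✗
3: no successors, so []<>(p -> q) holds vacuously. ✓
— 2 worlds.
For [][]~(p -> q):
1: no successors, so [][]~(p -> q) holds vacuously. ✓
2: successors {3}; []~(p -> q) there: 3:T. ✓
3: no successors, so [][]~(p -> q) holds vacuously. ✓
— 3 worlds.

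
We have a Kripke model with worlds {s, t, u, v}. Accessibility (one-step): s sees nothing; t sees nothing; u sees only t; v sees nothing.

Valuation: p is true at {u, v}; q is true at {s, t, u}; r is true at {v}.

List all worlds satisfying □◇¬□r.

s: no successors, so □◇¬□r holds vacuously. ✓
t: no successors, so □◇¬□r holds vacuously. ✓
u: successors {t}; ◇¬□r there: t:F. ✗
v: no successors, so □◇¬□r holds vacuously. ✓

{s, t, v}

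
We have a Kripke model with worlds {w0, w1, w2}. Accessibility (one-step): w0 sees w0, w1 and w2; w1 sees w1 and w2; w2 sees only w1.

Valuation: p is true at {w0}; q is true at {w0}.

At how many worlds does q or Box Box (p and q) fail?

2

w0: q is T, Box Box (p and q) is F. ✓
w1: q is F, Box Box (p and q) is F. ✗
w2: q is F, Box Box (p and q) is F. ✗
Satisfying worlds: {w0}.
So q or Box Box (p and q) fails at the other 2 worlds.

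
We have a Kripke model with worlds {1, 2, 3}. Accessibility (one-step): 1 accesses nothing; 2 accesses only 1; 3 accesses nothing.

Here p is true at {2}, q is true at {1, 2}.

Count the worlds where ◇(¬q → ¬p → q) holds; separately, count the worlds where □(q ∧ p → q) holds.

1 and 3

For ◇(¬q → ¬p → q):
1: no successors, so ◇(¬q → ¬p → q) fails. ✗
2: successors {1}; ¬q → ¬p → q there: 1:T. ✓
3: no successors, so ◇(¬q → ¬p → q) fails. ✗
— 1 world.
For □(q ∧ p → q):
1: no successors, so □(q ∧ p → q) holds vacuously. ✓
2: successors {1}; q ∧ p → q there: 1:T. ✓
3: no successors, so □(q ∧ p → q) holds vacuously. ✓
— 3 worlds.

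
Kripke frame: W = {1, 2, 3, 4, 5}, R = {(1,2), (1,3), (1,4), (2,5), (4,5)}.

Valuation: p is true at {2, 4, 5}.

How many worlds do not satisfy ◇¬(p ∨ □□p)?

5

1: successors {2, 3, 4}; ¬(p ∨ □□p) there: 2:F, 3:F, 4:F. ✗
2: successors {5}; ¬(p ∨ □□p) there: 5:F. ✗
3: no successors, so ◇¬(p ∨ □□p) fails. ✗
4: successors {5}; ¬(p ∨ □□p) there: 5:F. ✗
5: no successors, so ◇¬(p ∨ □□p) fails. ✗
Satisfying worlds: ∅.
So ◇¬(p ∨ □□p) fails at the other 5 worlds.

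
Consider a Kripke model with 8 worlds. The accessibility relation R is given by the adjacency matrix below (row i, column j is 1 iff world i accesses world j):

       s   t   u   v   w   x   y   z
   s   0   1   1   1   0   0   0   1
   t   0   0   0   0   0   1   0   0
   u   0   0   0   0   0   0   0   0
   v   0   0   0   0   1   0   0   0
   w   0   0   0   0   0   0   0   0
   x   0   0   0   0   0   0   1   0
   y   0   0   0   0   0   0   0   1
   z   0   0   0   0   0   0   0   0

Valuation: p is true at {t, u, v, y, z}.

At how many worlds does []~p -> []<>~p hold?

6

s: []~p is F, []<>~p is F. ✓
t: []~p is T, []<>~p is F. ✗
u: []~p is T, []<>~p is T. ✓
v: []~p is T, []<>~p is F. ✗
w: []~p is T, []<>~p is T. ✓
x: []~p is F, []<>~p is F. ✓
y: []~p is F, []<>~p is F. ✓
z: []~p is T, []<>~p is T. ✓
Satisfying worlds: {s, u, w, x, y, z}.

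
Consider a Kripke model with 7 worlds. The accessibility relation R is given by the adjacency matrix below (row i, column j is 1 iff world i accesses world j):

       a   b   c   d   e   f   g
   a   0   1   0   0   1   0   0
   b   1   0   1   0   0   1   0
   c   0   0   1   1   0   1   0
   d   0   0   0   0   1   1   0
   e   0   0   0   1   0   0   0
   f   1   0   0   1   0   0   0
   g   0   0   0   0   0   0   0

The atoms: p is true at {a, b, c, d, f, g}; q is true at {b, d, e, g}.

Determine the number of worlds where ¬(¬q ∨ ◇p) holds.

1

a: ¬q ∨ ◇p is T. ✗
b: ¬q ∨ ◇p is T. ✗
c: ¬q ∨ ◇p is T. ✗
d: ¬q ∨ ◇p is T. ✗
e: ¬q ∨ ◇p is T. ✗
f: ¬q ∨ ◇p is T. ✗
g: ¬q ∨ ◇p is F. ✓
Satisfying worlds: {g}.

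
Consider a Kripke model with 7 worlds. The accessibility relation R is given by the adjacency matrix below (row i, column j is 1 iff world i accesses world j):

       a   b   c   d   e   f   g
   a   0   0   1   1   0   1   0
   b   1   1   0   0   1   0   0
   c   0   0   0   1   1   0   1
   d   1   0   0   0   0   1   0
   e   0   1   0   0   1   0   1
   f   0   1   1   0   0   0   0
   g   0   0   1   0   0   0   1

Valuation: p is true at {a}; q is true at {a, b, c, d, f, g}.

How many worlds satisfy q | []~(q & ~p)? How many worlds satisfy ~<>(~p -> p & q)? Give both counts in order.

6 and 5

For q | []~(q & ~p):
a: q is T, []~(q & ~p) is F. ✓
b: q is T, []~(q & ~p) is F. ✓
c: q is T, []~(q & ~p) is F. ✓
d: q is T, []~(q & ~p) is F. ✓
e: q is F, []~(q & ~p) is F. ✗
f: q is T, []~(q & ~p) is F. ✓
g: q is T, []~(q & ~p) is F. ✓
— 6 worlds.
For ~<>(~p -> p & q):
a: <>(~p -> p & q) is F. ✓
b: <>(~p -> p & q) is T. ✗
c: <>(~p -> p & q) is F. ✓
d: <>(~p -> p & q) is T. ✗
e: <>(~p -> p & q) is F. ✓
f: <>(~p -> p & q) is F. ✓
g: <>(~p -> p & q) is F. ✓
— 5 worlds.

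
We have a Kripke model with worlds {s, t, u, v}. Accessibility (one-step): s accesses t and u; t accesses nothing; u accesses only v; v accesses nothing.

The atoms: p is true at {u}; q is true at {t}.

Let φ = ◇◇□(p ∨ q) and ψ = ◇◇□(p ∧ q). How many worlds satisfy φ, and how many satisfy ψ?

For ◇◇□(p ∨ q):
s: successors {t, u}; ◇□(p ∨ q) there: t:F, u:T. ✓
t: no successors, so ◇◇□(p ∨ q) fails. ✗
u: successors {v}; ◇□(p ∨ q) there: v:F. ✗
v: no successors, so ◇◇□(p ∨ q) fails. ✗
— 1 world.
For ◇◇□(p ∧ q):
s: successors {t, u}; ◇□(p ∧ q) there: t:F, u:T. ✓
t: no successors, so ◇◇□(p ∧ q) fails. ✗
u: successors {v}; ◇□(p ∧ q) there: v:F. ✗
v: no successors, so ◇◇□(p ∧ q) fails. ✗
— 1 world.

1 and 1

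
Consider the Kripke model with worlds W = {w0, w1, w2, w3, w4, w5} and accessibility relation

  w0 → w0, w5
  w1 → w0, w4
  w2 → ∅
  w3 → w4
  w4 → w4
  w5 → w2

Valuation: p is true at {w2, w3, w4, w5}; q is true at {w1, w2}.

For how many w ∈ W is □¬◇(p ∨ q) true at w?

w0: successors {w0, w5}; ¬◇(p ∨ q) there: w0:F, w5:F. ✗
w1: successors {w0, w4}; ¬◇(p ∨ q) there: w0:F, w4:F. ✗
w2: no successors, so □¬◇(p ∨ q) holds vacuously. ✓
w3: successors {w4}; ¬◇(p ∨ q) there: w4:F. ✗
w4: successors {w4}; ¬◇(p ∨ q) there: w4:F. ✗
w5: successors {w2}; ¬◇(p ∨ q) there: w2:T. ✓
Satisfying worlds: {w2, w5}.

2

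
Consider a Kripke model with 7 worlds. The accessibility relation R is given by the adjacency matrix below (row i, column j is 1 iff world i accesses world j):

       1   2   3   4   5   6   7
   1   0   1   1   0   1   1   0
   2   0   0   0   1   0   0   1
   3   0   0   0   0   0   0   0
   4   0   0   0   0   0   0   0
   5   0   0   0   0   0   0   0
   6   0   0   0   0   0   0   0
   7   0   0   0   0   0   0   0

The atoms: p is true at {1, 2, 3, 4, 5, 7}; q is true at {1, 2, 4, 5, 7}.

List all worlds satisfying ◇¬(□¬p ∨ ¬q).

{1}

1: successors {2, 3, 5, 6}; ¬(□¬p ∨ ¬q) there: 2:T, 3:F, 5:F, 6:F. ✓
2: successors {4, 7}; ¬(□¬p ∨ ¬q) there: 4:F, 7:F. ✗
3: no successors, so ◇¬(□¬p ∨ ¬q) fails. ✗
4: no successors, so ◇¬(□¬p ∨ ¬q) fails. ✗
5: no successors, so ◇¬(□¬p ∨ ¬q) fails. ✗
6: no successors, so ◇¬(□¬p ∨ ¬q) fails. ✗
7: no successors, so ◇¬(□¬p ∨ ¬q) fails. ✗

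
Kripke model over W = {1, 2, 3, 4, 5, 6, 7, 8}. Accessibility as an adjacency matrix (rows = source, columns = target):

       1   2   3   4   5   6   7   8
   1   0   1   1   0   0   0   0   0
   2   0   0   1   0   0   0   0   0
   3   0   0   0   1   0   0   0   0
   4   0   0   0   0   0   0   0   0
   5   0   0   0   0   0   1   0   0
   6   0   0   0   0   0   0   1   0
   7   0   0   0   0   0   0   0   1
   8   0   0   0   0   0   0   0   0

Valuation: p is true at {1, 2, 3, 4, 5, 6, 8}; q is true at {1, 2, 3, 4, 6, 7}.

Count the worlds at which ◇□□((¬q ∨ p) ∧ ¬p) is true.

1: successors {2, 3}; □□((¬q ∨ p) ∧ ¬p) there: 2:F, 3:T. ✓
2: successors {3}; □□((¬q ∨ p) ∧ ¬p) there: 3:T. ✓
3: successors {4}; □□((¬q ∨ p) ∧ ¬p) there: 4:T. ✓
4: no successors, so ◇□□((¬q ∨ p) ∧ ¬p) fails. ✗
5: successors {6}; □□((¬q ∨ p) ∧ ¬p) there: 6:F. ✗
6: successors {7}; □□((¬q ∨ p) ∧ ¬p) there: 7:T. ✓
7: successors {8}; □□((¬q ∨ p) ∧ ¬p) there: 8:T. ✓
8: no successors, so ◇□□((¬q ∨ p) ∧ ¬p) fails. ✗
Satisfying worlds: {1, 2, 3, 6, 7}.

5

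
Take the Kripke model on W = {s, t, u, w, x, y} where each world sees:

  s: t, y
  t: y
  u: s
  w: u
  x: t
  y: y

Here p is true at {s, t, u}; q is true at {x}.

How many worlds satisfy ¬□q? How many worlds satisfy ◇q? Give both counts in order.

For ¬□q:
s: □q is F. ✓
t: □q is F. ✓
u: □q is F. ✓
w: □q is F. ✓
x: □q is F. ✓
y: □q is F. ✓
— 6 worlds.
For ◇q:
s: successors {t, y}; q there: t:F, y:F. ✗
t: successors {y}; q there: y:F. ✗
u: successors {s}; q there: s:F. ✗
w: successors {u}; q there: u:F. ✗
x: successors {t}; q there: t:F. ✗
y: successors {y}; q there: y:F. ✗
— 0 worlds.

6 and 0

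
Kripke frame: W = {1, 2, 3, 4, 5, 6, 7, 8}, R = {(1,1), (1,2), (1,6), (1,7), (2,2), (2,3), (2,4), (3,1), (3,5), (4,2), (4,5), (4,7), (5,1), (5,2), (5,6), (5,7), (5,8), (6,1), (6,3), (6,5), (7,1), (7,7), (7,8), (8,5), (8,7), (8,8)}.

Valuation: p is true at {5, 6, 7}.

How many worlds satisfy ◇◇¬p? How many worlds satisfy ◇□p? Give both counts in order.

8 and 0

For ◇◇¬p:
1: successors {1, 2, 6, 7}; ◇¬p there: 1:T, 2:T, 6:T, 7:T. ✓
2: successors {2, 3, 4}; ◇¬p there: 2:T, 3:T, 4:T. ✓
3: successors {1, 5}; ◇¬p there: 1:T, 5:T. ✓
4: successors {2, 5, 7}; ◇¬p there: 2:T, 5:T, 7:T. ✓
5: successors {1, 2, 6, 7, 8}; ◇¬p there: 1:T, 2:T, 6:T, 7:T, 8:T. ✓
6: successors {1, 3, 5}; ◇¬p there: 1:T, 3:T, 5:T. ✓
7: successors {1, 7, 8}; ◇¬p there: 1:T, 7:T, 8:T. ✓
8: successors {5, 7, 8}; ◇¬p there: 5:T, 7:T, 8:T. ✓
— 8 worlds.
For ◇□p:
1: successors {1, 2, 6, 7}; □p there: 1:F, 2:F, 6:F, 7:F. ✗
2: successors {2, 3, 4}; □p there: 2:F, 3:F, 4:F. ✗
3: successors {1, 5}; □p there: 1:F, 5:F. ✗
4: successors {2, 5, 7}; □p there: 2:F, 5:F, 7:F. ✗
5: successors {1, 2, 6, 7, 8}; □p there: 1:F, 2:F, 6:F, 7:F, 8:F. ✗
6: successors {1, 3, 5}; □p there: 1:F, 3:F, 5:F. ✗
7: successors {1, 7, 8}; □p there: 1:F, 7:F, 8:F. ✗
8: successors {5, 7, 8}; □p there: 5:F, 7:F, 8:F. ✗
— 0 worlds.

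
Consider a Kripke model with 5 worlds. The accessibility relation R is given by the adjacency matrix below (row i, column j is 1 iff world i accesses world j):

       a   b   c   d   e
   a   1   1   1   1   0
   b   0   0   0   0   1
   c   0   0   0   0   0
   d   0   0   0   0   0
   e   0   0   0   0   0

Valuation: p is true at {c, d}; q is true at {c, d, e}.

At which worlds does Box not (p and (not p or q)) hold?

a: successors {a, b, c, d}; not (p and (not p or q)) there: a:T, b:T, c:F, d:F. ✗
b: successors {e}; not (p and (not p or q)) there: e:T. ✓
c: no successors, so Box not (p and (not p or q)) holds vacuously. ✓
d: no successors, so Box not (p and (not p or q)) holds vacuously. ✓
e: no successors, so Box not (p and (not p or q)) holds vacuously. ✓

{b, c, d, e}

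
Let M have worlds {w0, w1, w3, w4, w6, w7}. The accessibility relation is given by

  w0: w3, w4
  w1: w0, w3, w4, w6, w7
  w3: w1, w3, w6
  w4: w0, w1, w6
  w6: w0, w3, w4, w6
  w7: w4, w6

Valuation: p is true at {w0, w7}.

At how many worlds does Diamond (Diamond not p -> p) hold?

3

w0: successors {w3, w4}; Diamond not p -> p there: w3:F, w4:F. ✗
w1: successors {w0, w3, w4, w6, w7}; Diamond not p -> p there: w0:T, w3:F, w4:F, w6:F, w7:T. ✓
w3: successors {w1, w3, w6}; Diamond not p -> p there: w1:F, w3:F, w6:F. ✗
w4: successors {w0, w1, w6}; Diamond not p -> p there: w0:T, w1:F, w6:F. ✓
w6: successors {w0, w3, w4, w6}; Diamond not p -> p there: w0:T, w3:F, w4:F, w6:F. ✓
w7: successors {w4, w6}; Diamond not p -> p there: w4:F, w6:F. ✗
Satisfying worlds: {w1, w4, w6}.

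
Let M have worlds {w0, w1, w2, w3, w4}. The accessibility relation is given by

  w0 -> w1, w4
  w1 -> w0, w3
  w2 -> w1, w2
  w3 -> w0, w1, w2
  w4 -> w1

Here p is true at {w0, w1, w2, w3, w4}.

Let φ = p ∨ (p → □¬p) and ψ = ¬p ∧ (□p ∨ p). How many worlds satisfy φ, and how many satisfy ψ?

5 and 0

For p ∨ (p → □¬p):
w0: p is T, p → □¬p is F. ✓
w1: p is T, p → □¬p is F. ✓
w2: p is T, p → □¬p is F. ✓
w3: p is T, p → □¬p is F. ✓
w4: p is T, p → □¬p is F. ✓
— 5 worlds.
For ¬p ∧ (□p ∨ p):
w0: ¬p is F, □p ∨ p is T. ✗
w1: ¬p is F, □p ∨ p is T. ✗
w2: ¬p is F, □p ∨ p is T. ✗
w3: ¬p is F, □p ∨ p is T. ✗
w4: ¬p is F, □p ∨ p is T. ✗
— 0 worlds.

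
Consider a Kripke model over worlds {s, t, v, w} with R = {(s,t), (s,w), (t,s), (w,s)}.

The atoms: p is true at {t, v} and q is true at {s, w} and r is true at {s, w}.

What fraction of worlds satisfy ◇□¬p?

1/4

s: successors {t, w}; □¬p there: t:T, w:T. ✓
t: successors {s}; □¬p there: s:F. ✗
v: no successors, so ◇□¬p fails. ✗
w: successors {s}; □¬p there: s:F. ✗
That's 1 of 4 worlds, so 1/4.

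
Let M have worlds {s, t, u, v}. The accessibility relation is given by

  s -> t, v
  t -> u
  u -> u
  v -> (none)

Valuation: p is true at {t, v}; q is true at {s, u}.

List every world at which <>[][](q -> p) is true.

s: successors {t, v}; [][](q -> p) there: t:F, v:T. ✓
t: successors {u}; [][](q -> p) there: u:F. ✗
u: successors {u}; [][](q -> p) there: u:F. ✗
v: no successors, so <>[][](q -> p) fails. ✗

{s}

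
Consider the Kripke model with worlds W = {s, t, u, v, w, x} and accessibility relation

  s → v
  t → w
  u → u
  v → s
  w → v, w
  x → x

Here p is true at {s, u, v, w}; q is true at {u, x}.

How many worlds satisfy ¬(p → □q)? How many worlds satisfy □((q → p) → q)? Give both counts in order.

For ¬(p → □q):
s: p → □q is F. ✓
t: p → □q is T. ✗
u: p → □q is T. ✗
v: p → □q is F. ✓
w: p → □q is F. ✓
x: p → □q is T. ✗
— 3 worlds.
For □((q → p) → q):
s: successors {v}; (q → p) → q there: v:F. ✗
t: successors {w}; (q → p) → q there: w:F. ✗
u: successors {u}; (q → p) → q there: u:T. ✓
v: successors {s}; (q → p) → q there: s:F. ✗
w: successors {v, w}; (q → p) → q there: v:F, w:F. ✗
x: successors {x}; (q → p) → q there: x:T. ✓
— 2 worlds.

3 and 2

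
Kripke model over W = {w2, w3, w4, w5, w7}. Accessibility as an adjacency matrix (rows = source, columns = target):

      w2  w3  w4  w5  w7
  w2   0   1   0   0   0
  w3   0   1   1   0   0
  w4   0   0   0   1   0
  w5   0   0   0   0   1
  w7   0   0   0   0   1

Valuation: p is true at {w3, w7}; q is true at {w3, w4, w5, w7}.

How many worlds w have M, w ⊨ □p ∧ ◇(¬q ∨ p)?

w2: □p is T, ◇(¬q ∨ p) is T. ✓
w3: □p is F, ◇(¬q ∨ p) is T. ✗
w4: □p is F, ◇(¬q ∨ p) is F. ✗
w5: □p is T, ◇(¬q ∨ p) is T. ✓
w7: □p is T, ◇(¬q ∨ p) is T. ✓
Satisfying worlds: {w2, w5, w7}.

3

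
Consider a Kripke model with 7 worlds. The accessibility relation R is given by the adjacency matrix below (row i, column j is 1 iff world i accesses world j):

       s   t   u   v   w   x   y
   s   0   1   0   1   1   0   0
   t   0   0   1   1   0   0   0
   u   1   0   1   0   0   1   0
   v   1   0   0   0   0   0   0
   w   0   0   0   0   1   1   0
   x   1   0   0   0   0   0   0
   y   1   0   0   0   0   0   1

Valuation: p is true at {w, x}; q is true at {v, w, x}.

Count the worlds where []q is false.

6

s: successors {t, v, w}; q there: t:F, v:T, w:T. ✗
t: successors {u, v}; q there: u:F, v:T. ✗
u: successors {s, u, x}; q there: s:F, u:F, x:T. ✗
v: successors {s}; q there: s:F. ✗
w: successors {w, x}; q there: w:T, x:T. ✓
x: successors {s}; q there: s:F. ✗
y: successors {s, y}; q there: s:F, y:F. ✗
Satisfying worlds: {w}.
So []q fails at the other 6 worlds.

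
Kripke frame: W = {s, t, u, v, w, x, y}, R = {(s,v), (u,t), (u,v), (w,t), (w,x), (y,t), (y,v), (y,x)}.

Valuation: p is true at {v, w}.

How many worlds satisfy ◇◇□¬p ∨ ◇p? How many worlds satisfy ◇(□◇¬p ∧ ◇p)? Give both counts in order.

For ◇◇□¬p ∨ ◇p:
s: ◇◇□¬p is F, ◇p is T. ✓
t: ◇◇□¬p is F, ◇p is F. ✗
u: ◇◇□¬p is F, ◇p is T. ✓
v: ◇◇□¬p is F, ◇p is F. ✗
w: ◇◇□¬p is F, ◇p is F. ✗
x: ◇◇□¬p is F, ◇p is F. ✗
y: ◇◇□¬p is F, ◇p is T. ✓
— 3 worlds.
For ◇(□◇¬p ∧ ◇p):
s: successors {v}; □◇¬p ∧ ◇p there: v:F. ✗
t: no successors, so ◇(□◇¬p ∧ ◇p) fails. ✗
u: successors {t, v}; □◇¬p ∧ ◇p there: t:F, v:F. ✗
v: no successors, so ◇(□◇¬p ∧ ◇p) fails. ✗
w: successors {t, x}; □◇¬p ∧ ◇p there: t:F, x:F. ✗
x: no successors, so ◇(□◇¬p ∧ ◇p) fails. ✗
y: successors {t, v, x}; □◇¬p ∧ ◇p there: t:F, v:F, x:F. ✗
— 0 worlds.

3 and 0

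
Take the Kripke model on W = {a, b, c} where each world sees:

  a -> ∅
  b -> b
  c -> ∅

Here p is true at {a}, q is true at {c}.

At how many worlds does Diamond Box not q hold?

1

a: no successors, so Diamond Box not q fails. ✗
b: successors {b}; Box not q there: b:T. ✓
c: no successors, so Diamond Box not q fails. ✗
Satisfying worlds: {b}.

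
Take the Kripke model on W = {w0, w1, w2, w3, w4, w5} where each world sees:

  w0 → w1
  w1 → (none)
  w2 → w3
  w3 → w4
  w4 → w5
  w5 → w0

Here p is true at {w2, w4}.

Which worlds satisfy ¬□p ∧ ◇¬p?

{w0, w2, w4, w5}

w0: ¬□p is T, ◇¬p is T. ✓
w1: ¬□p is F, ◇¬p is F. ✗
w2: ¬□p is T, ◇¬p is T. ✓
w3: ¬□p is F, ◇¬p is F. ✗
w4: ¬□p is T, ◇¬p is T. ✓
w5: ¬□p is T, ◇¬p is T. ✓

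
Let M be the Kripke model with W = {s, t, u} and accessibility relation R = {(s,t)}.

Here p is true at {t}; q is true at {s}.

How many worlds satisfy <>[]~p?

1

s: successors {t}; []~p there: t:T. ✓
t: no successors, so <>[]~p fails. ✗
u: no successors, so <>[]~p fails. ✗
Satisfying worlds: {s}.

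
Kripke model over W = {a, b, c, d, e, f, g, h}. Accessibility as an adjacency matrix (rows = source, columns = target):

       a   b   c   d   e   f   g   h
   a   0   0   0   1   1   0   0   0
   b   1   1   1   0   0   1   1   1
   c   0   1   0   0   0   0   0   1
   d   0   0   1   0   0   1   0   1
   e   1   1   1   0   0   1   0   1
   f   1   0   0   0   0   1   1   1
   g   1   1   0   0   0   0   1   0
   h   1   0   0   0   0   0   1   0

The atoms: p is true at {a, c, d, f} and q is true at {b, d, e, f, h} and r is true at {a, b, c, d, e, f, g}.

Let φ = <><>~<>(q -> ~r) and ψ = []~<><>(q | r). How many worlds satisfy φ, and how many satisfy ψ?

8 and 0

For <><>~<>(q -> ~r):
a: successors {d, e}; <>~<>(q -> ~r) there: d:F, e:T. ✓
b: successors {a, b, c, f, g, h}; <>~<>(q -> ~r) there: a:F, b:T, c:F, f:T, g:T, h:T. ✓
c: successors {b, h}; <>~<>(q -> ~r) there: b:T, h:T. ✓
d: successors {c, f, h}; <>~<>(q -> ~r) there: c:F, f:T, h:T. ✓
e: successors {a, b, c, f, h}; <>~<>(q -> ~r) there: a:F, b:T, c:F, f:T, h:T. ✓
f: successors {a, f, g, h}; <>~<>(q -> ~r) there: a:F, f:T, g:T, h:T. ✓
g: successors {a, b, g}; <>~<>(q -> ~r) there: a:F, b:T, g:T. ✓
h: successors {a, g}; <>~<>(q -> ~r) there: a:F, g:T. ✓
— 8 worlds.
For []~<><>(q | r):
a: successors {d, e}; ~<><>(q | r) there: d:F, e:F. ✗
b: successors {a, b, c, f, g, h}; ~<><>(q | r) there: a:F, b:F, c:F, f:F, g:F, h:F. ✗
c: successors {b, h}; ~<><>(q | r) there: b:F, h:F. ✗
d: successors {c, f, h}; ~<><>(q | r) there: c:F, f:F, h:F. ✗
e: successors {a, b, c, f, h}; ~<><>(q | r) there: a:F, b:F, c:F, f:F, h:F. ✗
f: successors {a, f, g, h}; ~<><>(q | r) there: a:F, f:F, g:F, h:F. ✗
g: successors {a, b, g}; ~<><>(q | r) there: a:F, b:F, g:F. ✗
h: successors {a, g}; ~<><>(q | r) there: a:F, g:F. ✗
— 0 worlds.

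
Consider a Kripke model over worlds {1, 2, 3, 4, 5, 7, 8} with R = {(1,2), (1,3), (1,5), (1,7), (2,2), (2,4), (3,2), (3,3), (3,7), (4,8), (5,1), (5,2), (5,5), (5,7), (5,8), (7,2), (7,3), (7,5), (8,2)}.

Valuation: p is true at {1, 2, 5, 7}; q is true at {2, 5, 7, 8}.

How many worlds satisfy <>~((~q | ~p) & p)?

7

1: successors {2, 3, 5, 7}; ~((~q | ~p) & p) there: 2:T, 3:T, 5:T, 7:T. ✓
2: successors {2, 4}; ~((~q | ~p) & p) there: 2:T, 4:T. ✓
3: successors {2, 3, 7}; ~((~q | ~p) & p) there: 2:T, 3:T, 7:T. ✓
4: successors {8}; ~((~q | ~p) & p) there: 8:T. ✓
5: successors {1, 2, 5, 7, 8}; ~((~q | ~p) & p) there: 1:F, 2:T, 5:T, 7:T, 8:T. ✓
7: successors {2, 3, 5}; ~((~q | ~p) & p) there: 2:T, 3:T, 5:T. ✓
8: successors {2}; ~((~q | ~p) & p) there: 2:T. ✓
Satisfying worlds: {1, 2, 3, 4, 5, 7, 8}.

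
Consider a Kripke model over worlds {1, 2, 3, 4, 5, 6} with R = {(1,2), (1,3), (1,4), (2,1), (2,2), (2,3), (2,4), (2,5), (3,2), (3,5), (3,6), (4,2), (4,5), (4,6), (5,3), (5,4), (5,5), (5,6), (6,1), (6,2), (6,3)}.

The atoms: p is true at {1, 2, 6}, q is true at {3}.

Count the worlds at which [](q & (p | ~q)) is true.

0

1: successors {2, 3, 4}; q & (p | ~q) there: 2:F, 3:F, 4:F. ✗
2: successors {1, 2, 3, 4, 5}; q & (p | ~q) there: 1:F, 2:F, 3:F, 4:F, 5:F. ✗
3: successors {2, 5, 6}; q & (p | ~q) there: 2:F, 5:F, 6:F. ✗
4: successors {2, 5, 6}; q & (p | ~q) there: 2:F, 5:F, 6:F. ✗
5: successors {3, 4, 5, 6}; q & (p | ~q) there: 3:F, 4:F, 5:F, 6:F. ✗
6: successors {1, 2, 3}; q & (p | ~q) there: 1:F, 2:F, 3:F. ✗
Satisfying worlds: ∅.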